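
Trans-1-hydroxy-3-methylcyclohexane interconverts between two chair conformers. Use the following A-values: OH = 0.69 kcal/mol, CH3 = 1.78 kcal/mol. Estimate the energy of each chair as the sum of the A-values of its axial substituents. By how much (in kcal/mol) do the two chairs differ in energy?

C1 and C3 have the same parity, so for the trans isomer the two substituents are one axial and one equatorial in each chair.
Chair I (hydroxyl axial, methyl equatorial): E = 0.69 kcal/mol.
Chair II (hydroxyl equatorial, methyl axial): E = 1.78 kcal/mol.
ΔE = 1.78 − 0.69 = 1.09 kcal/mol; chair I is more stable.

1.09 kcal/mol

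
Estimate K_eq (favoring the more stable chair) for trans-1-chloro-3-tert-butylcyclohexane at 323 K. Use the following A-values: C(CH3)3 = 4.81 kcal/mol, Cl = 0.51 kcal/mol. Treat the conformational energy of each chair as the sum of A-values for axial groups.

K ≈ 812

C1 and C3 have the same parity, so for the trans isomer the two substituents are one axial and one equatorial in each chair.
Chair I (tert-butyl axial, chloro equatorial): E = 4.81 kcal/mol; chair II (tert-butyl equatorial, chloro axial): E = 0.51 kcal/mol.
ΔG = 4.30 kcal/mol between the two chairs.
K = exp(ΔG/RT) with R = 1.987×10⁻³ kcal mol⁻¹ K⁻¹ and T = 323 K gives K ≈ 812.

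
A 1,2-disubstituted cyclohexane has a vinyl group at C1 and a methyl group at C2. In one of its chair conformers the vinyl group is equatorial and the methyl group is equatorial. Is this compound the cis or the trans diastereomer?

C1 and C2 have opposite parity, so their axial bonds point in opposite directions.
With opposite-parity carbons, two substituents on the same face are one axial and one equatorial; opposite faces give both axial or both equatorial.
Here the groups are equatorial/equatorial → opposite face → trans.

trans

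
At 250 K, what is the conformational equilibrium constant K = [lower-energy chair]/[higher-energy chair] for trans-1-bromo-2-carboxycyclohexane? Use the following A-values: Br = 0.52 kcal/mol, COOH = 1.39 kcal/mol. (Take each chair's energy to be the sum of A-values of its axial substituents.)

K ≈ 46.8

C1 and C2 have opposite parity, so for the trans isomer the two substituents are e,e in one chair and a,a in the other.
Chair I (bromo axial, carboxyl axial): E = 1.91 kcal/mol; chair II (bromo equatorial, carboxyl equatorial): E = 0.00 kcal/mol.
ΔG = 1.91 kcal/mol between the two chairs.
K = exp(ΔG/RT) with R = 1.987×10⁻³ kcal mol⁻¹ K⁻¹ and T = 250 K gives K ≈ 46.8.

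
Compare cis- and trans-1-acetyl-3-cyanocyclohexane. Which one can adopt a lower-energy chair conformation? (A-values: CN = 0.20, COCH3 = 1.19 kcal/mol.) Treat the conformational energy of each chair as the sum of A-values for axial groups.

cis

At 1,3 positions (parity same): cis → (e,e or a,a); trans → (a,e or e,a).
Best chair for cis: E = 0.00 kcal/mol; best chair for trans: E = 0.20 kcal/mol.
The cis isomer is lower by 0.20 kcal/mol.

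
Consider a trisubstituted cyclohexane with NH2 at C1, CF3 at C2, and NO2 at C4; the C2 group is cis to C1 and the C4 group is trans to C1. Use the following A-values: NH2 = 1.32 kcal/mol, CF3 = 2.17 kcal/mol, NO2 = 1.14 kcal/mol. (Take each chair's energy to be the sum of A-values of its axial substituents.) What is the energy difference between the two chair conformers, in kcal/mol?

0.29 kcal/mol

Chair I (amino axial, trifluoromethyl equatorial, nitro axial): E = 2.46 kcal/mol.
Chair II (amino equatorial, trifluoromethyl axial, nitro equatorial): E = 2.17 kcal/mol.
ΔE = 2.46 − 2.17 = 0.29 kcal/mol; chair II is more stable.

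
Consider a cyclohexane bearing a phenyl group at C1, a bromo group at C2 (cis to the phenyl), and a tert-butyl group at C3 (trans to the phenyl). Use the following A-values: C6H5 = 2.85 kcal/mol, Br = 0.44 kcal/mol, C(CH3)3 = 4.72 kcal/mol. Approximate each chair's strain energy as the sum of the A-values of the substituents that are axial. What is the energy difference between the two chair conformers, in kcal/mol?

Chair I (phenyl axial, bromo equatorial, tert-butyl equatorial): E = 2.85 kcal/mol.
Chair II (phenyl equatorial, bromo axial, tert-butyl axial): E = 5.16 kcal/mol.
ΔE = 5.16 − 2.85 = 2.31 kcal/mol; chair I is more stable.

2.31 kcal/mol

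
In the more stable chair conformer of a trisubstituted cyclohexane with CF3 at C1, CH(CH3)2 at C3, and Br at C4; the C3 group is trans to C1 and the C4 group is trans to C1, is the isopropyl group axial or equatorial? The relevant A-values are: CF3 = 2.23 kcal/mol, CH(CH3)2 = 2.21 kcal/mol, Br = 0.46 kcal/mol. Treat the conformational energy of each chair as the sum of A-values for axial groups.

axial

Chair I (trifluoromethyl axial, isopropyl equatorial, bromo axial): E = 2.69 kcal/mol.
Chair II (trifluoromethyl equatorial, isopropyl axial, bromo equatorial): E = 2.21 kcal/mol.
Chair II is the more stable (lower-energy) conformer, and in that chair the isopropyl group is axial.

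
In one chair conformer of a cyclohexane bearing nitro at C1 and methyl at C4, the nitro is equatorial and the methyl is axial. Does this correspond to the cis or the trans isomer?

C1 and C4 have opposite parity, so their axial bonds point in opposite directions.
With opposite-parity carbons, two substituents on the same face are one axial and one equatorial; opposite faces give both axial or both equatorial.
Here the groups are equatorial/axial → same face → cis.

cis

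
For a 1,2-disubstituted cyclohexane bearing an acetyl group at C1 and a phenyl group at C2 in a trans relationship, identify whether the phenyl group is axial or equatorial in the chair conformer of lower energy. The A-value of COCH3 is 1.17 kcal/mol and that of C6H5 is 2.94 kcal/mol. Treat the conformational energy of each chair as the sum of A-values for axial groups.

equatorial

C1 and C2 have opposite parity, so for the trans isomer the two substituents are e,e in one chair and a,a in the other.
Chair I (acetyl axial, phenyl axial): E = 4.11 kcal/mol.
Chair II (acetyl equatorial, phenyl equatorial): E = 0.00 kcal/mol.
Chair II is the more stable (lower-energy) conformer, and in that chair the phenyl group is equatorial.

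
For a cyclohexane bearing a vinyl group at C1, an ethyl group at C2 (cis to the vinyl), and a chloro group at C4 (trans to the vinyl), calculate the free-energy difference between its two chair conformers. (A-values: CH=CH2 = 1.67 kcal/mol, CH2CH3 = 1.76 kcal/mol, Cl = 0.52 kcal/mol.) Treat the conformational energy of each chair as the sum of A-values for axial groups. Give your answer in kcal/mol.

0.43 kcal/mol

Chair I (vinyl axial, ethyl equatorial, chloro axial): E = 2.19 kcal/mol.
Chair II (vinyl equatorial, ethyl axial, chloro equatorial): E = 1.76 kcal/mol.
ΔE = 2.19 − 1.76 = 0.43 kcal/mol; chair II is more stable.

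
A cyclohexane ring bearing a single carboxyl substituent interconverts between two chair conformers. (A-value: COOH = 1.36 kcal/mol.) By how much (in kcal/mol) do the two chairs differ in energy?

A monosubstituted cyclohexane has one chair with the carboxyl group axial (E = A = 1.36 kcal/mol) and one with it equatorial (E = 0).
ΔE = 1.36 − 0 = 1.36 kcal/mol.

1.36 kcal/mol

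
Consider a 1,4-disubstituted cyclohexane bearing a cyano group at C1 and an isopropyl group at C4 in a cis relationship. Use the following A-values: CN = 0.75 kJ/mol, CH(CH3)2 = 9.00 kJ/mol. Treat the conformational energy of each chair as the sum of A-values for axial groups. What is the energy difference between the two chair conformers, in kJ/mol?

8.25 kJ/mol

C1 and C4 have opposite parity, so for the cis isomer the two substituents are one axial and one equatorial in each chair.
Chair I (cyano axial, isopropyl equatorial): E = 0.75 kJ/mol.
Chair II (cyano equatorial, isopropyl axial): E = 9.00 kJ/mol.
ΔE = 9.00 − 0.75 = 8.25 kJ/mol; chair I is more stable.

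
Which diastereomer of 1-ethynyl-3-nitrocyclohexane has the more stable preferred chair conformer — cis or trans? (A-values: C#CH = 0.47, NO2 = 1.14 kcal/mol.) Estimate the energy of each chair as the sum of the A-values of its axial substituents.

At 1,3 positions (parity same): cis → (e,e or a,a); trans → (a,e or e,a).
Best chair for cis: E = 0.00 kcal/mol; best chair for trans: E = 0.47 kcal/mol.
The cis isomer is lower by 0.47 kcal/mol.

cis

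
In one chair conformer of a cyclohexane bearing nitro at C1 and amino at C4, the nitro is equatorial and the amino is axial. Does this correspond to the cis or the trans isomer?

cis

C1 and C4 have opposite parity, so their axial bonds point in opposite directions.
With opposite-parity carbons, two substituents on the same face are one axial and one equatorial; opposite faces give both axial or both equatorial.
Here the groups are equatorial/axial → same face → cis.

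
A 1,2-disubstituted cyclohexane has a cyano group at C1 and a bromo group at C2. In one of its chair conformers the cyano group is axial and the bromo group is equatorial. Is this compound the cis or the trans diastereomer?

C1 and C2 have opposite parity, so their axial bonds point in opposite directions.
With opposite-parity carbons, two substituents on the same face are one axial and one equatorial; opposite faces give both axial or both equatorial.
Here the groups are axial/equatorial → same face → cis.

cis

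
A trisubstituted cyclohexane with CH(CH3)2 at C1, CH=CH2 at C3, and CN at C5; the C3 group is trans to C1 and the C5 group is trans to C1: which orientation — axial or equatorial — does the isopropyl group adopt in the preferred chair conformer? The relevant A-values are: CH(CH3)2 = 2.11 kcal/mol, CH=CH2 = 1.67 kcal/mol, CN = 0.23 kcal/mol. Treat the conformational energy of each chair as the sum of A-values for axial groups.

Chair I (isopropyl axial, vinyl equatorial, cyano equatorial): E = 2.11 kcal/mol.
Chair II (isopropyl equatorial, vinyl axial, cyano axial): E = 1.90 kcal/mol.
Chair II is the more stable (lower-energy) conformer, and in that chair the isopropyl group is equatorial.

equatorial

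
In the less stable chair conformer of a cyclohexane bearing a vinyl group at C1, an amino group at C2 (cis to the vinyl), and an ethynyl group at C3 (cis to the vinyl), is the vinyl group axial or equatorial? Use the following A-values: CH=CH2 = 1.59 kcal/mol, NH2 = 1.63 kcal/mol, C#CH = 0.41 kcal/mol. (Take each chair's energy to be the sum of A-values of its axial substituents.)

axial

Chair I (vinyl axial, amino equatorial, ethynyl axial): E = 2.00 kcal/mol.
Chair II (vinyl equatorial, amino axial, ethynyl equatorial): E = 1.63 kcal/mol.
Chair I is the less stable (higher-energy) conformer, and in that chair the vinyl group is axial.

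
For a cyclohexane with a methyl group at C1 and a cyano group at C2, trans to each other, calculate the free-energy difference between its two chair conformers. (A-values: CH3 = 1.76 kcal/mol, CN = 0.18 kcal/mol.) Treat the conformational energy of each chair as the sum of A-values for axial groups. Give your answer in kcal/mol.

1.94 kcal/mol

C1 and C2 have opposite parity, so for the trans isomer the two substituents are e,e in one chair and a,a in the other.
Chair I (methyl axial, cyano axial): E = 1.94 kcal/mol.
Chair II (methyl equatorial, cyano equatorial): E = 0.00 kcal/mol.
ΔE = 1.94 − 0.00 = 1.94 kcal/mol; chair II is more stable.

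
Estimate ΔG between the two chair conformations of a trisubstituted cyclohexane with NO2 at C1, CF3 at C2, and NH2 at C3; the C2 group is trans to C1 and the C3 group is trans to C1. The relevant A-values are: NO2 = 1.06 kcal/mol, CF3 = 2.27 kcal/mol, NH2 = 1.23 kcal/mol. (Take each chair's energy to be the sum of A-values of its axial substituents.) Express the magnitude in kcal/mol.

2.10 kcal/mol

Chair I (nitro axial, trifluoromethyl axial, amino equatorial): E = 3.33 kcal/mol.
Chair II (nitro equatorial, trifluoromethyl equatorial, amino axial): E = 1.23 kcal/mol.
ΔE = 3.33 − 1.23 = 2.10 kcal/mol; chair II is more stable.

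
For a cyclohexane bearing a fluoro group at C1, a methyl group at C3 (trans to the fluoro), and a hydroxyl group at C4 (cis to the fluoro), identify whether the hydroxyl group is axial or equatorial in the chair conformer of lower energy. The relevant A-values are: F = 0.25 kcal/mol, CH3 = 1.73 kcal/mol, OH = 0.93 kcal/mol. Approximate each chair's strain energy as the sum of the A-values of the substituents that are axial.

equatorial

Chair I (fluoro axial, methyl equatorial, hydroxyl equatorial): E = 0.25 kcal/mol.
Chair II (fluoro equatorial, methyl axial, hydroxyl axial): E = 2.66 kcal/mol.
Chair I is the more stable (lower-energy) conformer, and in that chair the hydroxyl group is equatorial.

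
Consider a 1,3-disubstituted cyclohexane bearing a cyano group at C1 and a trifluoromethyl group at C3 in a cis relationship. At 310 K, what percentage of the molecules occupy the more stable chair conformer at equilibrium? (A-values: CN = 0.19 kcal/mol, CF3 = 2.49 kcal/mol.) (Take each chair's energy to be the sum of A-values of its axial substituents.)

C1 and C3 have the same parity, so for the cis isomer the two substituents are e,e in one chair and a,a in the other.
Chair I (cyano axial, trifluoromethyl axial): E = 2.68 kcal/mol; chair II (cyano equatorial, trifluoromethyl equatorial): E = 0.00 kcal/mol.
ΔG = 2.68 kcal/mol between the two chairs.
K = exp(ΔG/RT) with R = 1.987×10⁻³ kcal mol⁻¹ K⁻¹ and T = 310 K gives K ≈ 77.5.
Fraction in the lower-energy chair = K/(K+1) = 98.7%.

98.7%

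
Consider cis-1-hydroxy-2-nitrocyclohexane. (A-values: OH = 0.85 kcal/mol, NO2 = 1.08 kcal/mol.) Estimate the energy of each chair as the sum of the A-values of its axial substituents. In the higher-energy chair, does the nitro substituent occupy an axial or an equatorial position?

C1 and C2 have opposite parity, so for the cis isomer the two substituents are one axial and one equatorial in each chair.
Chair I (hydroxyl axial, nitro equatorial): E = 0.85 kcal/mol.
Chair II (hydroxyl equatorial, nitro axial): E = 1.08 kcal/mol.
Chair II is the less stable (higher-energy) conformer, and in that chair the nitro group is axial.

axial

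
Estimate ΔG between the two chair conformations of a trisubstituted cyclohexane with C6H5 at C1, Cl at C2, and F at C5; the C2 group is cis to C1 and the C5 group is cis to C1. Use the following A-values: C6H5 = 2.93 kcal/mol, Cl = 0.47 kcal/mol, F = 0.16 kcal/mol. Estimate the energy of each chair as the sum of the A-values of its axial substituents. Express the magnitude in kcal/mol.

Chair I (phenyl axial, chloro equatorial, fluoro axial): E = 3.09 kcal/mol.
Chair II (phenyl equatorial, chloro axial, fluoro equatorial): E = 0.47 kcal/mol.
ΔE = 3.09 − 0.47 = 2.62 kcal/mol; chair II is more stable.

2.62 kcal/mol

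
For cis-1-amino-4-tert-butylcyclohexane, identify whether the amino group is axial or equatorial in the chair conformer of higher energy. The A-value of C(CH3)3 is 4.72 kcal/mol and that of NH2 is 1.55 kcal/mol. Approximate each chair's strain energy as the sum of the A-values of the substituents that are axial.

equatorial

C1 and C4 have opposite parity, so for the cis isomer the two substituents are one axial and one equatorial in each chair.
Chair I (tert-butyl axial, amino equatorial): E = 4.72 kcal/mol.
Chair II (tert-butyl equatorial, amino axial): E = 1.55 kcal/mol.
Chair I is the less stable (higher-energy) conformer, and in that chair the amino group is equatorial.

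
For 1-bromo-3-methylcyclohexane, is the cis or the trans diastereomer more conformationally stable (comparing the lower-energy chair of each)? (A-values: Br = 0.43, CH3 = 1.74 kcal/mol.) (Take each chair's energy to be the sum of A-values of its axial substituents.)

cis

At 1,3 positions (parity same): cis → (e,e or a,a); trans → (a,e or e,a).
Best chair for cis: E = 0.00 kcal/mol; best chair for trans: E = 0.43 kcal/mol.
The cis isomer is lower by 0.43 kcal/mol.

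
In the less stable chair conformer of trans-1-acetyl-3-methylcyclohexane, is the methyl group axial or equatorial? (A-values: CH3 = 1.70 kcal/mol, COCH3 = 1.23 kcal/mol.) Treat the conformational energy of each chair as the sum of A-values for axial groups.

C1 and C3 have the same parity, so for the trans isomer the two substituents are one axial and one equatorial in each chair.
Chair I (methyl axial, acetyl equatorial): E = 1.70 kcal/mol.
Chair II (methyl equatorial, acetyl axial): E = 1.23 kcal/mol.
Chair I is the less stable (higher-energy) conformer, and in that chair the methyl group is axial.

axial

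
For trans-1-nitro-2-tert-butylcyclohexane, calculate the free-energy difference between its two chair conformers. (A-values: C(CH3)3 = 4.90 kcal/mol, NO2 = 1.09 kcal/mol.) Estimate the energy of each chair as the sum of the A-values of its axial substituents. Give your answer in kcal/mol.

C1 and C2 have opposite parity, so for the trans isomer the two substituents are e,e in one chair and a,a in the other.
Chair I (tert-butyl axial, nitro axial): E = 5.99 kcal/mol.
Chair II (tert-butyl equatorial, nitro equatorial): E = 0.00 kcal/mol.
ΔE = 5.99 − 0.00 = 5.99 kcal/mol; chair II is more stable.

5.99 kcal/mol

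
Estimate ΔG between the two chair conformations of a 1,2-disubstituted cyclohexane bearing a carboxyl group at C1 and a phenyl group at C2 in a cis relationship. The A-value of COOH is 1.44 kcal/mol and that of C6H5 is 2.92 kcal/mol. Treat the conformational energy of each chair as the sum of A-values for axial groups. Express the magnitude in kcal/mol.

C1 and C2 have opposite parity, so for the cis isomer the two substituents are one axial and one equatorial in each chair.
Chair I (carboxyl axial, phenyl equatorial): E = 1.44 kcal/mol.
Chair II (carboxyl equatorial, phenyl axial): E = 2.92 kcal/mol.
ΔE = 2.92 − 1.44 = 1.48 kcal/mol; chair I is more stable.

1.48 kcal/mol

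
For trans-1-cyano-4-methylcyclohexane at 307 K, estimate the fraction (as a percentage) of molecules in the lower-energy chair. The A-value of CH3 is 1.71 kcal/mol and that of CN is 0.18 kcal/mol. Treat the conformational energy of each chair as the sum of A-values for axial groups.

C1 and C4 have opposite parity, so for the trans isomer the two substituents are e,e in one chair and a,a in the other.
Chair I (methyl axial, cyano axial): E = 1.89 kcal/mol; chair II (methyl equatorial, cyano equatorial): E = 0.00 kcal/mol.
ΔG = 1.89 kcal/mol between the two chairs.
K = exp(ΔG/RT) with R = 1.987×10⁻³ kcal mol⁻¹ K⁻¹ and T = 307 K gives K ≈ 22.2.
Fraction in the lower-energy chair = K/(K+1) = 95.7%.

95.7%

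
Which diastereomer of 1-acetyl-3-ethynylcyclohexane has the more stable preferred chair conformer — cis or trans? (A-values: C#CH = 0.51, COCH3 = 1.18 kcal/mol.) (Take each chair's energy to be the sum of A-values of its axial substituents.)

At 1,3 positions (parity same): cis → (e,e or a,a); trans → (a,e or e,a).
Best chair for cis: E = 0.00 kcal/mol; best chair for trans: E = 0.51 kcal/mol.
The cis isomer is lower by 0.51 kcal/mol.

cis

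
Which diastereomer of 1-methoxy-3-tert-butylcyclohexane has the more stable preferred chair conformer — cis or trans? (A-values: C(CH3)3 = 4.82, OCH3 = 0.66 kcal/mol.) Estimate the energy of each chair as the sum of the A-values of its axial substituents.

At 1,3 positions (parity same): cis → (e,e or a,a); trans → (a,e or e,a).
Best chair for cis: E = 0.00 kcal/mol; best chair for trans: E = 0.66 kcal/mol.
The cis isomer is lower by 0.66 kcal/mol.

cis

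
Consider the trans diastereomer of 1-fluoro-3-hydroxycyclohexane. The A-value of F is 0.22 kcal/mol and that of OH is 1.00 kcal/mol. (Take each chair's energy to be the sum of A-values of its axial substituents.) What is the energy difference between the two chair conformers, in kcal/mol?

0.78 kcal/mol

C1 and C3 have the same parity, so for the trans isomer the two substituents are one axial and one equatorial in each chair.
Chair I (fluoro axial, hydroxyl equatorial): E = 0.22 kcal/mol.
Chair II (fluoro equatorial, hydroxyl axial): E = 1.00 kcal/mol.
ΔE = 1.00 − 0.22 = 0.78 kcal/mol; chair I is more stable.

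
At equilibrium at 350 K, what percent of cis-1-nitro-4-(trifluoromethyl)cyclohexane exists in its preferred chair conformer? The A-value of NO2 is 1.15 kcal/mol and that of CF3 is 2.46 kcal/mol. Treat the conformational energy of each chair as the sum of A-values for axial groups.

C1 and C4 have opposite parity, so for the cis isomer the two substituents are one axial and one equatorial in each chair.
Chair I (nitro axial, trifluoromethyl equatorial): E = 1.15 kcal/mol; chair II (nitro equatorial, trifluoromethyl axial): E = 2.46 kcal/mol.
ΔG = 1.31 kcal/mol between the two chairs.
K = exp(ΔG/RT) with R = 1.987×10⁻³ kcal mol⁻¹ K⁻¹ and T = 350 K gives K ≈ 6.58.
Fraction in the lower-energy chair = K/(K+1) = 86.8%.

86.8%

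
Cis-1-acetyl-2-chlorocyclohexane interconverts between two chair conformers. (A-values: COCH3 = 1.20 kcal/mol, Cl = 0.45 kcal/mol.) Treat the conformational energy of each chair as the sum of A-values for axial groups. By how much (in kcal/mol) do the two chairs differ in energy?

0.75 kcal/mol

C1 and C2 have opposite parity, so for the cis isomer the two substituents are one axial and one equatorial in each chair.
Chair I (acetyl axial, chloro equatorial): E = 1.20 kcal/mol.
Chair II (acetyl equatorial, chloro axial): E = 0.45 kcal/mol.
ΔE = 1.20 − 0.45 = 0.75 kcal/mol; chair II is more stable.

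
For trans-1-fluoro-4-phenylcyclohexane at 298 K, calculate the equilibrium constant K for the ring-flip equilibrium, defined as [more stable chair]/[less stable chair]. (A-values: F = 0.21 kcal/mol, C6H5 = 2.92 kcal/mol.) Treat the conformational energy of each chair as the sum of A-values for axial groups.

C1 and C4 have opposite parity, so for the trans isomer the two substituents are e,e in one chair and a,a in the other.
Chair I (fluoro axial, phenyl axial): E = 3.13 kcal/mol; chair II (fluoro equatorial, phenyl equatorial): E = 0.00 kcal/mol.
ΔG = 3.13 kcal/mol between the two chairs.
K = exp(ΔG/RT) with R = 1.987×10⁻³ kcal mol⁻¹ K⁻¹ and T = 298 K gives K ≈ 198.

K ≈ 198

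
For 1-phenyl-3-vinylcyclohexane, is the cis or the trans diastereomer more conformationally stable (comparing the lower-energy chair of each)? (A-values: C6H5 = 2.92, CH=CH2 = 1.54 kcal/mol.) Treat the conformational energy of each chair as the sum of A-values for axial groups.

cis

At 1,3 positions (parity same): cis → (e,e or a,a); trans → (a,e or e,a).
Best chair for cis: E = 0.00 kcal/mol; best chair for trans: E = 1.54 kcal/mol.
The cis isomer is lower by 1.54 kcal/mol.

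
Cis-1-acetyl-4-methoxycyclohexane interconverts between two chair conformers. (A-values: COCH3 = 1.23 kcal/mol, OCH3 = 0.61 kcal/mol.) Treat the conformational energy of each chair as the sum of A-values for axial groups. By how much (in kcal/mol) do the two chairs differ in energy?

0.62 kcal/mol

C1 and C4 have opposite parity, so for the cis isomer the two substituents are one axial and one equatorial in each chair.
Chair I (acetyl axial, methoxy equatorial): E = 1.23 kcal/mol.
Chair II (acetyl equatorial, methoxy axial): E = 0.61 kcal/mol.
ΔE = 1.23 − 0.61 = 0.62 kcal/mol; chair II is more stable.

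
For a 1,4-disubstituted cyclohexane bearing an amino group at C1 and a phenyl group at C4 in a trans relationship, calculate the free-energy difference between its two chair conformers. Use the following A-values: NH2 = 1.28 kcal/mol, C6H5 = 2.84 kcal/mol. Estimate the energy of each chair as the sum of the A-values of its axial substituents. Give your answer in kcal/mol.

4.12 kcal/mol

C1 and C4 have opposite parity, so for the trans isomer the two substituents are e,e in one chair and a,a in the other.
Chair I (amino axial, phenyl axial): E = 4.12 kcal/mol.
Chair II (amino equatorial, phenyl equatorial): E = 0.00 kcal/mol.
ΔE = 4.12 − 0.00 = 4.12 kcal/mol; chair II is more stable.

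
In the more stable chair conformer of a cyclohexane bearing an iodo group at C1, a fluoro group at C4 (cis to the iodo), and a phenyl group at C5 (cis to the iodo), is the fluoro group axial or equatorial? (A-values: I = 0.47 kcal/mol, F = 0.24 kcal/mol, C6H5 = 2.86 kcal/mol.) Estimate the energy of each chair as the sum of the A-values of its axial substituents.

axial

Chair I (iodo axial, fluoro equatorial, phenyl axial): E = 3.33 kcal/mol.
Chair II (iodo equatorial, fluoro axial, phenyl equatorial): E = 0.24 kcal/mol.
Chair II is the more stable (lower-energy) conformer, and in that chair the fluoro group is axial.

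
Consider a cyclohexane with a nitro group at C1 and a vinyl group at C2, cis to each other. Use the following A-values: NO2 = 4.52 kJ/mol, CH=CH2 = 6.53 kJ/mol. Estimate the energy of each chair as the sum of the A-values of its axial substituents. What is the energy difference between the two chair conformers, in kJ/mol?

2.01 kJ/mol

C1 and C2 have opposite parity, so for the cis isomer the two substituents are one axial and one equatorial in each chair.
Chair I (nitro axial, vinyl equatorial): E = 4.52 kJ/mol.
Chair II (nitro equatorial, vinyl axial): E = 6.53 kJ/mol.
ΔE = 6.53 − 4.52 = 2.01 kJ/mol; chair I is more stable.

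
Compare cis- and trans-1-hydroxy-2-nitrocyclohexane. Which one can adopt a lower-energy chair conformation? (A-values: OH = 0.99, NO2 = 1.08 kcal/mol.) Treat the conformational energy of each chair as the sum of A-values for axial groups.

At 1,2 positions (parity opposite): cis → (a,e or e,a); trans → (e,e or a,a).
Best chair for cis: E = 0.99 kcal/mol; best chair for trans: E = 0.00 kcal/mol.
The trans isomer is lower by 0.99 kcal/mol.

trans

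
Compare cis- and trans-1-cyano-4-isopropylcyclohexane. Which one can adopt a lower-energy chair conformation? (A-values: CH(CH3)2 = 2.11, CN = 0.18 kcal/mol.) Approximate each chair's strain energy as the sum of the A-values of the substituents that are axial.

At 1,4 positions (parity opposite): cis → (a,e or e,a); trans → (e,e or a,a).
Best chair for cis: E = 0.18 kcal/mol; best chair for trans: E = 0.00 kcal/mol.
The trans isomer is lower by 0.18 kcal/mol.

trans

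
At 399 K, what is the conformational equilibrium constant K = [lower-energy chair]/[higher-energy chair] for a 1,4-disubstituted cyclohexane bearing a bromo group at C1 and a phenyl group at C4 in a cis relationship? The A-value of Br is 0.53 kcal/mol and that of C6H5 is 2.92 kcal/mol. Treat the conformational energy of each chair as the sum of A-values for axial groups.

K ≈ 20.4

C1 and C4 have opposite parity, so for the cis isomer the two substituents are one axial and one equatorial in each chair.
Chair I (bromo axial, phenyl equatorial): E = 0.53 kcal/mol; chair II (bromo equatorial, phenyl axial): E = 2.92 kcal/mol.
ΔG = 2.39 kcal/mol between the two chairs.
K = exp(ΔG/RT) with R = 1.987×10⁻³ kcal mol⁻¹ K⁻¹ and T = 399 K gives K ≈ 20.4.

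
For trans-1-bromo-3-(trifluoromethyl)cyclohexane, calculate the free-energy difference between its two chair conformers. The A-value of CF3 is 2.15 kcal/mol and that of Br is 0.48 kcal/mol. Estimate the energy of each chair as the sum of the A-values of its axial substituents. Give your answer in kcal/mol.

C1 and C3 have the same parity, so for the trans isomer the two substituents are one axial and one equatorial in each chair.
Chair I (trifluoromethyl axial, bromo equatorial): E = 2.15 kcal/mol.
Chair II (trifluoromethyl equatorial, bromo axial): E = 0.48 kcal/mol.
ΔE = 2.15 − 0.48 = 1.67 kcal/mol; chair II is more stable.

1.67 kcal/mol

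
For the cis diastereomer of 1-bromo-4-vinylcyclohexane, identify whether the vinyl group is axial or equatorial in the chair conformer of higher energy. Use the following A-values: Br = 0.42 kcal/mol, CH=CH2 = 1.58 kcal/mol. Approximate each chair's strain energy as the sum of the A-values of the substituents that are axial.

axial

C1 and C4 have opposite parity, so for the cis isomer the two substituents are one axial and one equatorial in each chair.
Chair I (bromo axial, vinyl equatorial): E = 0.42 kcal/mol.
Chair II (bromo equatorial, vinyl axial): E = 1.58 kcal/mol.
Chair II is the less stable (higher-energy) conformer, and in that chair the vinyl group is axial.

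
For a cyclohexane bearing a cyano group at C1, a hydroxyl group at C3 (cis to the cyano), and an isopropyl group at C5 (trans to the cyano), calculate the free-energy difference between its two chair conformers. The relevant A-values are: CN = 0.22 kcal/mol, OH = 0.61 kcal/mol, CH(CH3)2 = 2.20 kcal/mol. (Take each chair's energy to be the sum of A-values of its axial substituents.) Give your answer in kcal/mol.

1.37 kcal/mol

Chair I (cyano axial, hydroxyl axial, isopropyl equatorial): E = 0.83 kcal/mol.
Chair II (cyano equatorial, hydroxyl equatorial, isopropyl axial): E = 2.20 kcal/mol.
ΔE = 2.20 − 0.83 = 1.37 kcal/mol; chair I is more stable.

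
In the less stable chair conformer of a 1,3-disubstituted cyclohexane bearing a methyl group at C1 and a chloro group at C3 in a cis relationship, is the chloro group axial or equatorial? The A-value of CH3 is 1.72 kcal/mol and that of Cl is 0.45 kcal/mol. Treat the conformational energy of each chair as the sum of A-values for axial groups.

C1 and C3 have the same parity, so for the cis isomer the two substituents are e,e in one chair and a,a in the other.
Chair I (methyl axial, chloro axial): E = 2.17 kcal/mol.
Chair II (methyl equatorial, chloro equatorial): E = 0.00 kcal/mol.
Chair I is the less stable (higher-energy) conformer, and in that chair the chloro group is axial.

axial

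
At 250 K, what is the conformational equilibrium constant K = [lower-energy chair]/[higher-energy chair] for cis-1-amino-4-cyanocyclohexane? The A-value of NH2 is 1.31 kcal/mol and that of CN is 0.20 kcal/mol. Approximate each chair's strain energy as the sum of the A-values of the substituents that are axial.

C1 and C4 have opposite parity, so for the cis isomer the two substituents are one axial and one equatorial in each chair.
Chair I (amino axial, cyano equatorial): E = 1.31 kcal/mol; chair II (amino equatorial, cyano axial): E = 0.20 kcal/mol.
ΔG = 1.11 kcal/mol between the two chairs.
K = exp(ΔG/RT) with R = 1.987×10⁻³ kcal mol⁻¹ K⁻¹ and T = 250 K gives K ≈ 9.34.

K ≈ 9.34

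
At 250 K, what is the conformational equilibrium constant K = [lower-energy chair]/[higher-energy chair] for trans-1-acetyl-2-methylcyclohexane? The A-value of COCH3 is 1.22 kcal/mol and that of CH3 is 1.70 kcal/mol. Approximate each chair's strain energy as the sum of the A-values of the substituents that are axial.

K ≈ 357

C1 and C2 have opposite parity, so for the trans isomer the two substituents are e,e in one chair and a,a in the other.
Chair I (acetyl axial, methyl axial): E = 2.92 kcal/mol; chair II (acetyl equatorial, methyl equatorial): E = 0.00 kcal/mol.
ΔG = 2.92 kcal/mol between the two chairs.
K = exp(ΔG/RT) with R = 1.987×10⁻³ kcal mol⁻¹ K⁻¹ and T = 250 K gives K ≈ 357.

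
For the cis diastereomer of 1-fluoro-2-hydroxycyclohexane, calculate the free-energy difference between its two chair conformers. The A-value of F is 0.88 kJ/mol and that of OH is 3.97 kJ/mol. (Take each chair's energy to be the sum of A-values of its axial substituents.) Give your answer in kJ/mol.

3.09 kJ/mol

C1 and C2 have opposite parity, so for the cis isomer the two substituents are one axial and one equatorial in each chair.
Chair I (fluoro axial, hydroxyl equatorial): E = 0.88 kJ/mol.
Chair II (fluoro equatorial, hydroxyl axial): E = 3.97 kJ/mol.
ΔE = 3.97 − 0.88 = 3.09 kJ/mol; chair I is more stable.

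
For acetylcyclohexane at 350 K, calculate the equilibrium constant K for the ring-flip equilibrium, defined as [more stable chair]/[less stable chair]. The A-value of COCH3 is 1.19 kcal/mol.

K ≈ 5.54

One chair has the acetyl group axial (E = 1.19 kcal/mol) and the other has it equatorial (E = 0).
ΔG = 1.19 kcal/mol between the two chairs.
K = exp(ΔG/RT) with R = 1.987×10⁻³ kcal mol⁻¹ K⁻¹ and T = 350 K gives K ≈ 5.54.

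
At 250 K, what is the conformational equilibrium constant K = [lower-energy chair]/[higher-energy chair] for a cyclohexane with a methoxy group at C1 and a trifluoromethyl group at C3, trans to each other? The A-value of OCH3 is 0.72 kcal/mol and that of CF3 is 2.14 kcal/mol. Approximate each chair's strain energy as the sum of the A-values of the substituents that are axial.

K ≈ 17.4

C1 and C3 have the same parity, so for the trans isomer the two substituents are one axial and one equatorial in each chair.
Chair I (methoxy axial, trifluoromethyl equatorial): E = 0.72 kcal/mol; chair II (methoxy equatorial, trifluoromethyl axial): E = 2.14 kcal/mol.
ΔG = 1.42 kcal/mol between the two chairs.
K = exp(ΔG/RT) with R = 1.987×10⁻³ kcal mol⁻¹ K⁻¹ and T = 250 K gives K ≈ 17.4.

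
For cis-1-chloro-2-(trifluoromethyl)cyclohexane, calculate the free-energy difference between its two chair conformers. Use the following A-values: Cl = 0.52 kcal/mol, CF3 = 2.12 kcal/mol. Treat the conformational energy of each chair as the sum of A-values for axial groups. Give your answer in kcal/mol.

1.60 kcal/mol

C1 and C2 have opposite parity, so for the cis isomer the two substituents are one axial and one equatorial in each chair.
Chair I (chloro axial, trifluoromethyl equatorial): E = 0.52 kcal/mol.
Chair II (chloro equatorial, trifluoromethyl axial): E = 2.12 kcal/mol.
ΔE = 2.12 − 0.52 = 1.60 kcal/mol; chair I is more stable.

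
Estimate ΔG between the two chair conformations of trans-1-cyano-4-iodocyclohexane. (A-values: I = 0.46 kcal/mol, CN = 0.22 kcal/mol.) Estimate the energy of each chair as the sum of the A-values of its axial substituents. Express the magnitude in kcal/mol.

C1 and C4 have opposite parity, so for the trans isomer the two substituents are e,e in one chair and a,a in the other.
Chair I (iodo axial, cyano axial): E = 0.68 kcal/mol.
Chair II (iodo equatorial, cyano equatorial): E = 0.00 kcal/mol.
ΔE = 0.68 − 0.00 = 0.68 kcal/mol; chair II is more stable.

0.68 kcal/mol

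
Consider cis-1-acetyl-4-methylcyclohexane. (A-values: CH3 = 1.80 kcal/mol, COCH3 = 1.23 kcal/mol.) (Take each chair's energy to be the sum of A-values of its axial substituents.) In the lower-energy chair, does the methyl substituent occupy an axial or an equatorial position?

equatorial

C1 and C4 have opposite parity, so for the cis isomer the two substituents are one axial and one equatorial in each chair.
Chair I (methyl axial, acetyl equatorial): E = 1.80 kcal/mol.
Chair II (methyl equatorial, acetyl axial): E = 1.23 kcal/mol.
Chair II is the more stable (lower-energy) conformer, and in that chair the methyl group is equatorial.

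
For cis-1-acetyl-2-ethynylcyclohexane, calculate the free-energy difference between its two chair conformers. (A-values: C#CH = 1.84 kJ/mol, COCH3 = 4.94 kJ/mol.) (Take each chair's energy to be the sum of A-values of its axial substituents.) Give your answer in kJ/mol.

C1 and C2 have opposite parity, so for the cis isomer the two substituents are one axial and one equatorial in each chair.
Chair I (ethynyl axial, acetyl equatorial): E = 1.84 kJ/mol.
Chair II (ethynyl equatorial, acetyl axial): E = 4.94 kJ/mol.
ΔE = 4.94 − 1.84 = 3.10 kJ/mol; chair I is more stable.

3.10 kJ/mol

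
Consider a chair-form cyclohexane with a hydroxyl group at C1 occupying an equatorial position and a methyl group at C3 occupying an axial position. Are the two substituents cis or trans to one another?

trans

C1 and C3 have the same parity, so their axial bonds point in the same direction.
With same-parity carbons, two substituents on the same face are both axial or both equatorial; opposite faces give one of each.
Here the groups are equatorial/axial → opposite face → trans.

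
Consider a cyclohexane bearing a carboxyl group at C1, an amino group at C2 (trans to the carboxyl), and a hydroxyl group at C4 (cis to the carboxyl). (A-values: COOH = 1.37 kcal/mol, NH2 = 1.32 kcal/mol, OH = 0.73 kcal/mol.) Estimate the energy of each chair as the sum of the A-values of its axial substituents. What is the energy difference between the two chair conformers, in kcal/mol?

Chair I (carboxyl axial, amino axial, hydroxyl equatorial): E = 2.69 kcal/mol.
Chair II (carboxyl equatorial, amino equatorial, hydroxyl axial): E = 0.73 kcal/mol.
ΔE = 2.69 − 0.73 = 1.96 kcal/mol; chair II is more stable.

1.96 kcal/mol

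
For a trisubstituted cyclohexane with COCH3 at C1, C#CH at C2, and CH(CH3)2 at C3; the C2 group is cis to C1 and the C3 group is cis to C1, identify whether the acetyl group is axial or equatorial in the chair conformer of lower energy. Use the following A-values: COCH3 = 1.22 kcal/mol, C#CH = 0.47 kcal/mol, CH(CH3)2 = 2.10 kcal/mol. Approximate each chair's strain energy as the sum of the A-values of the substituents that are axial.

Chair I (acetyl axial, ethynyl equatorial, isopropyl axial): E = 3.32 kcal/mol.
Chair II (acetyl equatorial, ethynyl axial, isopropyl equatorial): E = 0.47 kcal/mol.
Chair II is the more stable (lower-energy) conformer, and in that chair the acetyl group is equatorial.

equatorial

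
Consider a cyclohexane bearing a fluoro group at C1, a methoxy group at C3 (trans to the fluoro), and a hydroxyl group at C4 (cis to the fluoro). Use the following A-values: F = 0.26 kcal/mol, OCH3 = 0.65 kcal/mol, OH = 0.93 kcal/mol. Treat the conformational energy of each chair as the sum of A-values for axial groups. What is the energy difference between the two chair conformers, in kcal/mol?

1.32 kcal/mol

Chair I (fluoro axial, methoxy equatorial, hydroxyl equatorial): E = 0.26 kcal/mol.
Chair II (fluoro equatorial, methoxy axial, hydroxyl axial): E = 1.58 kcal/mol.
ΔE = 1.58 − 0.26 = 1.32 kcal/mol; chair I is more stable.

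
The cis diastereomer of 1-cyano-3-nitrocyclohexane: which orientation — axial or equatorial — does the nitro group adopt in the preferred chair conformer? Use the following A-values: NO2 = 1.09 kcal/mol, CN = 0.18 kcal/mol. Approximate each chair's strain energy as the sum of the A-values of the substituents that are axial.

C1 and C3 have the same parity, so for the cis isomer the two substituents are e,e in one chair and a,a in the other.
Chair I (nitro axial, cyano axial): E = 1.27 kcal/mol.
Chair II (nitro equatorial, cyano equatorial): E = 0.00 kcal/mol.
Chair II is the more stable (lower-energy) conformer, and in that chair the nitro group is equatorial.

equatorial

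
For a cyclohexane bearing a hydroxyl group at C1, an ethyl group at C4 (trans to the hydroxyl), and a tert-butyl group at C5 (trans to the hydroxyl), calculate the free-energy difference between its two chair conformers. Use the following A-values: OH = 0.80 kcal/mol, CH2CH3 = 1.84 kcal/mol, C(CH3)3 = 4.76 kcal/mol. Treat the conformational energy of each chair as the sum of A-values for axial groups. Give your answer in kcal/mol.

Chair I (hydroxyl axial, ethyl axial, tert-butyl equatorial): E = 2.64 kcal/mol.
Chair II (hydroxyl equatorial, ethyl equatorial, tert-butyl axial): E = 4.76 kcal/mol.
ΔE = 4.76 − 2.64 = 2.12 kcal/mol; chair I is more stable.

2.12 kcal/mol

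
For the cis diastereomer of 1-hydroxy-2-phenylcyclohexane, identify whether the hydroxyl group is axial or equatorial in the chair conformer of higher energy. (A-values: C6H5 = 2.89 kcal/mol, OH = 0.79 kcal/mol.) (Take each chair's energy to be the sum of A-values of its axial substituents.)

equatorial

C1 and C2 have opposite parity, so for the cis isomer the two substituents are one axial and one equatorial in each chair.
Chair I (phenyl axial, hydroxyl equatorial): E = 2.89 kcal/mol.
Chair II (phenyl equatorial, hydroxyl axial): E = 0.79 kcal/mol.
Chair I is the less stable (higher-energy) conformer, and in that chair the hydroxyl group is equatorial.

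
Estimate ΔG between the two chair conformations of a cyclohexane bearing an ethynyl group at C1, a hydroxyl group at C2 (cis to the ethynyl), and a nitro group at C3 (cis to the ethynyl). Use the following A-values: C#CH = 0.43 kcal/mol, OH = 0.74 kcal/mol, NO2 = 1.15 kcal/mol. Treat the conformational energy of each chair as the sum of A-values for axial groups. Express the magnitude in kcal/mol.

0.84 kcal/mol

Chair I (ethynyl axial, hydroxyl equatorial, nitro axial): E = 1.58 kcal/mol.
Chair II (ethynyl equatorial, hydroxyl axial, nitro equatorial): E = 0.74 kcal/mol.
ΔE = 1.58 − 0.74 = 0.84 kcal/mol; chair II is more stable.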